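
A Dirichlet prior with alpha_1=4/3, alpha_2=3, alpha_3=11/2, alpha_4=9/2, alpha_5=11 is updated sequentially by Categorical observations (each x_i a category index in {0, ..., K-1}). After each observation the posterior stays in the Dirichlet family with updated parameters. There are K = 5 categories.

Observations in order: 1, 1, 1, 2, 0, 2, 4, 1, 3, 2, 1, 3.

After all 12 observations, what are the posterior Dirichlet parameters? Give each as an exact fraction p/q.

alpha_1=7/3, alpha_2=8, alpha_3=17/2, alpha_4=13/2, alpha_5=12

obs 1: x=1 → posterior Dirichlet(4/3, 4, 11/2, 9/2, 11)
obs 2: x=1 → posterior Dirichlet(4/3, 5, 11/2, 9/2, 11)
obs 3: x=1 → posterior Dirichlet(4/3, 6, 11/2, 9/2, 11)
obs 4: x=2 → posterior Dirichlet(4/3, 6, 13/2, 9/2, 11)
obs 5: x=0 → posterior Dirichlet(7/3, 6, 13/2, 9/2, 11)
obs 6: x=2 → posterior Dirichlet(7/3, 6, 15/2, 9/2, 11)
obs 7: x=4 → posterior Dirichlet(7/3, 6, 15/2, 9/2, 12)
obs 8: x=1 → posterior Dirichlet(7/3, 7, 15/2, 9/2, 12)
obs 9: x=3 → posterior Dirichlet(7/3, 7, 15/2, 11/2, 12)
obs 10: x=2 → posterior Dirichlet(7/3, 7, 17/2, 11/2, 12)
obs 11: x=1 → posterior Dirichlet(7/3, 8, 17/2, 11/2, 12)
obs 12: x=3 → posterior Dirichlet(7/3, 8, 17/2, 13/2, 12)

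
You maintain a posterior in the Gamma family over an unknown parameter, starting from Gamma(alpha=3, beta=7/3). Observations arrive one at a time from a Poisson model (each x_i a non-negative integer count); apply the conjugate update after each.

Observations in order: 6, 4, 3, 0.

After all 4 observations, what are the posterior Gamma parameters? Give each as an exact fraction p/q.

alpha=16, beta=19/3

obs 1: x=6 → posterior Gamma(9, 10/3)
obs 2: x=4 → posterior Gamma(13, 13/3)
obs 3: x=3 → posterior Gamma(16, 16/3)
obs 4: x=0 → posterior Gamma(16, 19/3)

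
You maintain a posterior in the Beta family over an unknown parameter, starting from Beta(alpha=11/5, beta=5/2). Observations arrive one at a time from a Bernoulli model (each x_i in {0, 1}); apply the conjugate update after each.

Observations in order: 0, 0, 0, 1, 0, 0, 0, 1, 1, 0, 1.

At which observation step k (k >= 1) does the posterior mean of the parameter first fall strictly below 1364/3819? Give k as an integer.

obs 1: x=0 → posterior Beta(11/5, 7/2)
obs 2: x=0 → posterior Beta(11/5, 9/2)
obs 3: x=0 → posterior Beta(11/5, 11/2)
obs 4: x=1 → posterior Beta(16/5, 11/2)
obs 5: x=0 → posterior Beta(16/5, 13/2)
obs 6: x=0 → posterior Beta(16/5, 15/2)
obs 7: x=0 → posterior Beta(16/5, 17/2)
obs 8: x=1 → posterior Beta(21/5, 17/2)
obs 9: x=1 → posterior Beta(26/5, 17/2)
obs 10: x=0 → posterior Beta(26/5, 19/2)
obs 11: x=1 → posterior Beta(31/5, 19/2)

k = 2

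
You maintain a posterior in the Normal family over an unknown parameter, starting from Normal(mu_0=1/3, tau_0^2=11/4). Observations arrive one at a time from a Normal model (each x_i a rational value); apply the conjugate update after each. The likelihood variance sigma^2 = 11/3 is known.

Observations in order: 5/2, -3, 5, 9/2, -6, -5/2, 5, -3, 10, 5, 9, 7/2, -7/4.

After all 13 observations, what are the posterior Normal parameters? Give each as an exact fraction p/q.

obs 1: x=5/2 → posterior Normal(53/42, 11/7)
obs 2: x=-3 → posterior Normal(-1/60, 11/10)
obs 3: x=5 → posterior Normal(89/78, 11/13)
obs 4: x=9/2 → posterior Normal(85/48, 11/16)
obs 5: x=-6 → posterior Normal(31/57, 11/19)
obs 6: x=-5/2 → posterior Normal(17/132, 1/2)
obs 7: x=5 → posterior Normal(107/150, 11/25)
obs 8: x=-3 → posterior Normal(53/168, 11/28)
obs 9: x=10 → posterior Normal(233/186, 11/31)
obs 10: x=5 → posterior Normal(19/12, 11/34)
obs 11: x=9 → posterior Normal(485/222, 11/37)
obs 12: x=7/2 → posterior Normal(137/60, 11/40)
obs 13: x=-7/4 → posterior Normal(1033/516, 11/43)

mu_0=1033/516, tau_0^2=11/43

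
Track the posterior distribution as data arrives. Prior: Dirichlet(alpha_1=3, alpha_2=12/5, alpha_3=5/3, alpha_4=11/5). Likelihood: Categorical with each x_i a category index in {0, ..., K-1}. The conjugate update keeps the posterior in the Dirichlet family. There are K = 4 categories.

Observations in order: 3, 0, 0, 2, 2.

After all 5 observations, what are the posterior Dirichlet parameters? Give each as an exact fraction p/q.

obs 1: x=3 → posterior Dirichlet(3, 12/5, 5/3, 16/5)
obs 2: x=0 → posterior Dirichlet(4, 12/5, 5/3, 16/5)
obs 3: x=0 → posterior Dirichlet(5, 12/5, 5/3, 16/5)
obs 4: x=2 → posterior Dirichlet(5, 12/5, 8/3, 16/5)
obs 5: x=2 → posterior Dirichlet(5, 12/5, 11/3, 16/5)

alpha_1=5, alpha_2=12/5, alpha_3=11/3, alpha_4=16/5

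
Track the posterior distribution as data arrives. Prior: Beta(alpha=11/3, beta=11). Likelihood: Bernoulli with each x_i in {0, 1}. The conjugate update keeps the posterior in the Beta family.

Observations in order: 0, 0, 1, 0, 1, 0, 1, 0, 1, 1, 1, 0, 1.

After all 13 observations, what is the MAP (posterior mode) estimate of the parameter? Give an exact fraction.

29/77

obs 1: x=0 → posterior Beta(11/3, 12)
obs 2: x=0 → posterior Beta(11/3, 13)
obs 3: x=1 → posterior Beta(14/3, 13)
obs 4: x=0 → posterior Beta(14/3, 14)
obs 5: x=1 → posterior Beta(17/3, 14)
obs 6: x=0 → posterior Beta(17/3, 15)
obs 7: x=1 → posterior Beta(20/3, 15)
obs 8: x=0 → posterior Beta(20/3, 16)
obs 9: x=1 → posterior Beta(23/3, 16)
obs 10: x=1 → posterior Beta(26/3, 16)
obs 11: x=1 → posterior Beta(29/3, 16)
obs 12: x=0 → posterior Beta(29/3, 17)
obs 13: x=1 → posterior Beta(32/3, 17)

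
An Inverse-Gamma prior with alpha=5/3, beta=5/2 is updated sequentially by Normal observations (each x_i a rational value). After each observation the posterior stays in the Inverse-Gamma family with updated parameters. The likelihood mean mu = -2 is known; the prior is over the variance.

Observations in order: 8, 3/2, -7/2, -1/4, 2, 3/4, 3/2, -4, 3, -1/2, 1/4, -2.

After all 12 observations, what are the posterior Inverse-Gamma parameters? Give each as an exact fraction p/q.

alpha=23/3, beta=3115/32

obs 1: x=8 → posterior Inverse-Gamma(13/6, 105/2)
obs 2: x=3/2 → posterior Inverse-Gamma(8/3, 469/8)
obs 3: x=-7/2 → posterior Inverse-Gamma(19/6, 239/4)
obs 4: x=-1/4 → posterior Inverse-Gamma(11/3, 1961/32)
obs 5: x=2 → posterior Inverse-Gamma(25/6, 2217/32)
obs 6: x=3/4 → posterior Inverse-Gamma(14/3, 1169/16)
obs 7: x=3/2 → posterior Inverse-Gamma(31/6, 1267/16)
obs 8: x=-4 → posterior Inverse-Gamma(17/3, 1299/16)
obs 9: x=3 → posterior Inverse-Gamma(37/6, 1499/16)
obs 10: x=-1/2 → posterior Inverse-Gamma(20/3, 1517/16)
obs 11: x=1/4 → posterior Inverse-Gamma(43/6, 3115/32)
obs 12: x=-2 → posterior Inverse-Gamma(23/3, 3115/32)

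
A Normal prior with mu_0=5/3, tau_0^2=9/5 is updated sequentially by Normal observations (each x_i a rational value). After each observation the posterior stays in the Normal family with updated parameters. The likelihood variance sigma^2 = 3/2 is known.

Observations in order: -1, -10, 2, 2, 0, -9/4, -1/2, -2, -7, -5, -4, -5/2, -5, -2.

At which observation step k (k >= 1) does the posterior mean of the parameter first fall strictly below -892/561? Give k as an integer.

obs 1: x=-1 → posterior Normal(7/33, 9/11)
obs 2: x=-10 → posterior Normal(-173/51, 9/17)
obs 3: x=2 → posterior Normal(-137/69, 9/23)
obs 4: x=2 → posterior Normal(-101/87, 9/29)
obs 5: x=0 → posterior Normal(-101/105, 9/35)
obs 6: x=-9/4 → posterior Normal(-283/246, 9/41)
obs 7: x=-1/2 → posterior Normal(-301/282, 9/47)
obs 8: x=-2 → posterior Normal(-373/318, 9/53)
obs 9: x=-7 → posterior Normal(-625/354, 9/59)
obs 10: x=-5 → posterior Normal(-161/78, 9/65)
obs 11: x=-4 → posterior Normal(-949/426, 9/71)
obs 12: x=-5/2 → posterior Normal(-1039/462, 9/77)
obs 13: x=-5 → posterior Normal(-1219/498, 9/83)
obs 14: x=-2 → posterior Normal(-1291/534, 9/89)

k = 2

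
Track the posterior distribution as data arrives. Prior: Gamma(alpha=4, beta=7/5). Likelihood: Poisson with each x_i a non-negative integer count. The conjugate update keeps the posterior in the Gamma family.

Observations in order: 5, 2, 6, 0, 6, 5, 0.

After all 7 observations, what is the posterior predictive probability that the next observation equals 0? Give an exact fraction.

obs 1: x=5 → posterior Gamma(9, 12/5)
obs 2: x=2 → posterior Gamma(11, 17/5)
obs 3: x=6 → posterior Gamma(17, 22/5)
obs 4: x=0 → posterior Gamma(17, 27/5)
obs 5: x=6 → posterior Gamma(23, 32/5)
obs 6: x=5 → posterior Gamma(28, 37/5)
obs 7: x=0 → posterior Gamma(28, 42/5)

2824750740353056196711858995168270193856086016/65877941798660252683780571409941608871644628161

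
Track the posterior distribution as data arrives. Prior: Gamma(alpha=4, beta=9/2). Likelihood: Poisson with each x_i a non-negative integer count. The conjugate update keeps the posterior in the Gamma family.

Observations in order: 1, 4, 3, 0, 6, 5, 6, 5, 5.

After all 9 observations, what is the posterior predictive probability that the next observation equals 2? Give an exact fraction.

obs 1: x=1 → posterior Gamma(5, 11/2)
obs 2: x=4 → posterior Gamma(9, 13/2)
obs 3: x=3 → posterior Gamma(12, 15/2)
obs 4: x=0 → posterior Gamma(12, 17/2)
obs 5: x=6 → posterior Gamma(18, 19/2)
obs 6: x=5 → posterior Gamma(23, 21/2)
obs 7: x=6 → posterior Gamma(29, 23/2)
obs 8: x=5 → posterior Gamma(34, 25/2)
obs 9: x=5 → posterior Gamma(39, 27/2)

207654523545667606536634113632221026813414961404373905628560/908485319620418693071190220095272672648773093786320077783229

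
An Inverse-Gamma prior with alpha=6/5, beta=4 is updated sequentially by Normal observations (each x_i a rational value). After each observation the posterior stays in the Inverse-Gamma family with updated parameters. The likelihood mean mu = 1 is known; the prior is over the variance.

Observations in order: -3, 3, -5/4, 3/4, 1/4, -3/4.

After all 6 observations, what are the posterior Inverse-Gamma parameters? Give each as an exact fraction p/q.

alpha=21/5, beta=147/8

obs 1: x=-3 → posterior Inverse-Gamma(17/10, 12)
obs 2: x=3 → posterior Inverse-Gamma(11/5, 14)
obs 3: x=-5/4 → posterior Inverse-Gamma(27/10, 529/32)
obs 4: x=3/4 → posterior Inverse-Gamma(16/5, 265/16)
obs 5: x=1/4 → posterior Inverse-Gamma(37/10, 539/32)
obs 6: x=-3/4 → posterior Inverse-Gamma(21/5, 147/8)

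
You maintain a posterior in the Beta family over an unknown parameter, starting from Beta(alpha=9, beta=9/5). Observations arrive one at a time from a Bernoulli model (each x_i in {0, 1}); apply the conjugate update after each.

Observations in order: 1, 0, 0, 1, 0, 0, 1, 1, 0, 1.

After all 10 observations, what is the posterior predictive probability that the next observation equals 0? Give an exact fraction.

17/52

obs 1: x=1 → posterior Beta(10, 9/5)
obs 2: x=0 → posterior Beta(10, 14/5)
obs 3: x=0 → posterior Beta(10, 19/5)
obs 4: x=1 → posterior Beta(11, 19/5)
obs 5: x=0 → posterior Beta(11, 24/5)
obs 6: x=0 → posterior Beta(11, 29/5)
obs 7: x=1 → posterior Beta(12, 29/5)
obs 8: x=1 → posterior Beta(13, 29/5)
obs 9: x=0 → posterior Beta(13, 34/5)
obs 10: x=1 → posterior Beta(14, 34/5)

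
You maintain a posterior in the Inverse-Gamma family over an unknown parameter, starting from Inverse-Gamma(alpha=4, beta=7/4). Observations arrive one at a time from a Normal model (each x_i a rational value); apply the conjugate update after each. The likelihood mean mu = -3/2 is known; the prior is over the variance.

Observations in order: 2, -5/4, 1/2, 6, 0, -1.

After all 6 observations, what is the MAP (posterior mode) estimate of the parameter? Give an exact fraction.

obs 1: x=2 → posterior Inverse-Gamma(9/2, 63/8)
obs 2: x=-5/4 → posterior Inverse-Gamma(5, 253/32)
obs 3: x=1/2 → posterior Inverse-Gamma(11/2, 317/32)
obs 4: x=6 → posterior Inverse-Gamma(6, 1217/32)
obs 5: x=0 → posterior Inverse-Gamma(13/2, 1253/32)
obs 6: x=-1 → posterior Inverse-Gamma(7, 1257/32)

1257/256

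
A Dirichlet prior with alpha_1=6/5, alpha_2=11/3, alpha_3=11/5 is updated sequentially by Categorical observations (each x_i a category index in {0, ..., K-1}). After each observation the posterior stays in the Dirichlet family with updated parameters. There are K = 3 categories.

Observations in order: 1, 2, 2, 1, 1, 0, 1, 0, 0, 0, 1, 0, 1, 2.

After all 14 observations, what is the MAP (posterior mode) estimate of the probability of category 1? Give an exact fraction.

130/271

obs 1: x=1 → posterior Dirichlet(6/5, 14/3, 11/5)
obs 2: x=2 → posterior Dirichlet(6/5, 14/3, 16/5)
obs 3: x=2 → posterior Dirichlet(6/5, 14/3, 21/5)
obs 4: x=1 → posterior Dirichlet(6/5, 17/3, 21/5)
obs 5: x=1 → posterior Dirichlet(6/5, 20/3, 21/5)
obs 6: x=0 → posterior Dirichlet(11/5, 20/3, 21/5)
obs 7: x=1 → posterior Dirichlet(11/5, 23/3, 21/5)
obs 8: x=0 → posterior Dirichlet(16/5, 23/3, 21/5)
obs 9: x=0 → posterior Dirichlet(21/5, 23/3, 21/5)
obs 10: x=0 → posterior Dirichlet(26/5, 23/3, 21/5)
obs 11: x=1 → posterior Dirichlet(26/5, 26/3, 21/5)
obs 12: x=0 → posterior Dirichlet(31/5, 26/3, 21/5)
obs 13: x=1 → posterior Dirichlet(31/5, 29/3, 21/5)
obs 14: x=2 → posterior Dirichlet(31/5, 29/3, 26/5)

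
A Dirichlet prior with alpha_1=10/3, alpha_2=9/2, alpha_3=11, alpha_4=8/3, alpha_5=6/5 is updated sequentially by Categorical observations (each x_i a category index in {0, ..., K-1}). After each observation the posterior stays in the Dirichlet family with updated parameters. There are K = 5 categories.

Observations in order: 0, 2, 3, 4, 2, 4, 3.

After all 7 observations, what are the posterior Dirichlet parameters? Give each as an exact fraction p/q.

alpha_1=13/3, alpha_2=9/2, alpha_3=13, alpha_4=14/3, alpha_5=16/5

obs 1: x=0 → posterior Dirichlet(13/3, 9/2, 11, 8/3, 6/5)
obs 2: x=2 → posterior Dirichlet(13/3, 9/2, 12, 8/3, 6/5)
obs 3: x=3 → posterior Dirichlet(13/3, 9/2, 12, 11/3, 6/5)
obs 4: x=4 → posterior Dirichlet(13/3, 9/2, 12, 11/3, 11/5)
obs 5: x=2 → posterior Dirichlet(13/3, 9/2, 13, 11/3, 11/5)
obs 6: x=4 → posterior Dirichlet(13/3, 9/2, 13, 11/3, 16/5)
obs 7: x=3 → posterior Dirichlet(13/3, 9/2, 13, 14/3, 16/5)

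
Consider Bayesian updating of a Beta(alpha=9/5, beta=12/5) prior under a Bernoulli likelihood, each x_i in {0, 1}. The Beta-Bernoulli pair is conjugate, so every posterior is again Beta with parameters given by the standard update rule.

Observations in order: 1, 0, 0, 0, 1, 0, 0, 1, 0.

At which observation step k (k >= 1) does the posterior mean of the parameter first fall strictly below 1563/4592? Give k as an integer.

k = 7

obs 1: x=1 → posterior Beta(14/5, 12/5)
obs 2: x=0 → posterior Beta(14/5, 17/5)
obs 3: x=0 → posterior Beta(14/5, 22/5)
obs 4: x=0 → posterior Beta(14/5, 27/5)
obs 5: x=1 → posterior Beta(19/5, 27/5)
obs 6: x=0 → posterior Beta(19/5, 32/5)
obs 7: x=0 → posterior Beta(19/5, 37/5)
obs 8: x=1 → posterior Beta(24/5, 37/5)
obs 9: x=0 → posterior Beta(24/5, 42/5)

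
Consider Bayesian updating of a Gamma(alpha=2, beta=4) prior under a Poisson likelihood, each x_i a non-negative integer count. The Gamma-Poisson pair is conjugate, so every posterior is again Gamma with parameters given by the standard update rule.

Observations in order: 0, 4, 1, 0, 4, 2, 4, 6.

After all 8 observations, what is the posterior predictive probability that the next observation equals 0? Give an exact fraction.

obs 1: x=0 → posterior Gamma(2, 5)
obs 2: x=4 → posterior Gamma(6, 6)
obs 3: x=1 → posterior Gamma(7, 7)
obs 4: x=0 → posterior Gamma(7, 8)
obs 5: x=4 → posterior Gamma(11, 9)
obs 6: x=2 → posterior Gamma(13, 10)
obs 7: x=4 → posterior Gamma(17, 11)
obs 8: x=6 → posterior Gamma(23, 12)

6624737266949237011120128/41753905413413116367045797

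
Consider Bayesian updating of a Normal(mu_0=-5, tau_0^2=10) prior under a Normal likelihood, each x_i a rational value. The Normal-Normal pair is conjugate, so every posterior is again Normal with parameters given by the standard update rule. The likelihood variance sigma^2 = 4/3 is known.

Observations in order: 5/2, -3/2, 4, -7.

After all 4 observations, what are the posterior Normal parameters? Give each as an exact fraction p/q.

mu_0=-20/31, tau_0^2=10/31

obs 1: x=5/2 → posterior Normal(55/34, 20/17)
obs 2: x=-3/2 → posterior Normal(5/32, 5/8)
obs 3: x=4 → posterior Normal(65/47, 20/47)
obs 4: x=-7 → posterior Normal(-20/31, 10/31)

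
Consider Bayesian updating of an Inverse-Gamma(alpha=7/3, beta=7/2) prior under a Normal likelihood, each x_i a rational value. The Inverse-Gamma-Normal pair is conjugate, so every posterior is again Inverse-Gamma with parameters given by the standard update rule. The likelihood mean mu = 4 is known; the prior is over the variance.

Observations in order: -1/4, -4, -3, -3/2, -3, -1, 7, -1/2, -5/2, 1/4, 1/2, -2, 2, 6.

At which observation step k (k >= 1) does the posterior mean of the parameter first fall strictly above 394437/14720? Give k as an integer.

obs 1: x=-1/4 → posterior Inverse-Gamma(17/6, 401/32)
obs 2: x=-4 → posterior Inverse-Gamma(10/3, 1425/32)
obs 3: x=-3 → posterior Inverse-Gamma(23/6, 2209/32)
obs 4: x=-3/2 → posterior Inverse-Gamma(13/3, 2693/32)
obs 5: x=-3 → posterior Inverse-Gamma(29/6, 3477/32)
obs 6: x=-1 → posterior Inverse-Gamma(16/3, 3877/32)
obs 7: x=7 → posterior Inverse-Gamma(35/6, 4021/32)
obs 8: x=-1/2 → posterior Inverse-Gamma(19/3, 4345/32)
obs 9: x=-5/2 → posterior Inverse-Gamma(41/6, 5021/32)
obs 10: x=1/4 → posterior Inverse-Gamma(22/3, 2623/16)
obs 11: x=1/2 → posterior Inverse-Gamma(47/6, 2721/16)
obs 12: x=-2 → posterior Inverse-Gamma(25/3, 3009/16)
obs 13: x=2 → posterior Inverse-Gamma(53/6, 3041/16)
obs 14: x=6 → posterior Inverse-Gamma(28/3, 3073/16)

k = 5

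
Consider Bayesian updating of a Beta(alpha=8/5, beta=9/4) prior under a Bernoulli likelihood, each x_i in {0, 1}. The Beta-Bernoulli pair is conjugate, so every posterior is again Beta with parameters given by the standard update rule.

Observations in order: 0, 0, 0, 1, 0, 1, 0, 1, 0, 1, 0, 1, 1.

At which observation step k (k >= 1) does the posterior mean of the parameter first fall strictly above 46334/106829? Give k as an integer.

obs 1: x=0 → posterior Beta(8/5, 13/4)
obs 2: x=0 → posterior Beta(8/5, 17/4)
obs 3: x=0 → posterior Beta(8/5, 21/4)
obs 4: x=1 → posterior Beta(13/5, 21/4)
obs 5: x=0 → posterior Beta(13/5, 25/4)
obs 6: x=1 → posterior Beta(18/5, 25/4)
obs 7: x=0 → posterior Beta(18/5, 29/4)
obs 8: x=1 → posterior Beta(23/5, 29/4)
obs 9: x=0 → posterior Beta(23/5, 33/4)
obs 10: x=1 → posterior Beta(28/5, 33/4)
obs 11: x=0 → posterior Beta(28/5, 37/4)
obs 12: x=1 → posterior Beta(33/5, 37/4)
obs 13: x=1 → posterior Beta(38/5, 37/4)

k = 13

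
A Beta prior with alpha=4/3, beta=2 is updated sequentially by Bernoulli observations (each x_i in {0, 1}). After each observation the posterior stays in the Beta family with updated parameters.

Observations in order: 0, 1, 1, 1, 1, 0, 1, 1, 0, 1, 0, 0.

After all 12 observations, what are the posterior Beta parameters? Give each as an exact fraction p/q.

obs 1: x=0 → posterior Beta(4/3, 3)
obs 2: x=1 → posterior Beta(7/3, 3)
obs 3: x=1 → posterior Beta(10/3, 3)
obs 4: x=1 → posterior Beta(13/3, 3)
obs 5: x=1 → posterior Beta(16/3, 3)
obs 6: x=0 → posterior Beta(16/3, 4)
obs 7: x=1 → posterior Beta(19/3, 4)
obs 8: x=1 → posterior Beta(22/3, 4)
obs 9: x=0 → posterior Beta(22/3, 5)
obs 10: x=1 → posterior Beta(25/3, 5)
obs 11: x=0 → posterior Beta(25/3, 6)
obs 12: x=0 → posterior Beta(25/3, 7)

alpha=25/3, beta=7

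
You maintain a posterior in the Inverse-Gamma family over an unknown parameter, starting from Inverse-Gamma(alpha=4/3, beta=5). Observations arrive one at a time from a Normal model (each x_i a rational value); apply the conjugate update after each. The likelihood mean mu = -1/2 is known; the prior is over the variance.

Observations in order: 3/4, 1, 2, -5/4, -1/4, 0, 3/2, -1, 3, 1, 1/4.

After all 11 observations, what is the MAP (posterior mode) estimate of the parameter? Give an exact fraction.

obs 1: x=3/4 → posterior Inverse-Gamma(11/6, 185/32)
obs 2: x=1 → posterior Inverse-Gamma(7/3, 221/32)
obs 3: x=2 → posterior Inverse-Gamma(17/6, 321/32)
obs 4: x=-5/4 → posterior Inverse-Gamma(10/3, 165/16)
obs 5: x=-1/4 → posterior Inverse-Gamma(23/6, 331/32)
obs 6: x=0 → posterior Inverse-Gamma(13/3, 335/32)
obs 7: x=3/2 → posterior Inverse-Gamma(29/6, 399/32)
obs 8: x=-1 → posterior Inverse-Gamma(16/3, 403/32)
obs 9: x=3 → posterior Inverse-Gamma(35/6, 599/32)
obs 10: x=1 → posterior Inverse-Gamma(19/3, 635/32)
obs 11: x=1/4 → posterior Inverse-Gamma(41/6, 161/8)

483/188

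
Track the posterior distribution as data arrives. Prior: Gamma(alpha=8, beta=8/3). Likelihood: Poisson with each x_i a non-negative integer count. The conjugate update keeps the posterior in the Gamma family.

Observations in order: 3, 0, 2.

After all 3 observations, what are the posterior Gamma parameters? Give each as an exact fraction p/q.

obs 1: x=3 → posterior Gamma(11, 11/3)
obs 2: x=0 → posterior Gamma(11, 14/3)
obs 3: x=2 → posterior Gamma(13, 17/3)

alpha=13, beta=17/3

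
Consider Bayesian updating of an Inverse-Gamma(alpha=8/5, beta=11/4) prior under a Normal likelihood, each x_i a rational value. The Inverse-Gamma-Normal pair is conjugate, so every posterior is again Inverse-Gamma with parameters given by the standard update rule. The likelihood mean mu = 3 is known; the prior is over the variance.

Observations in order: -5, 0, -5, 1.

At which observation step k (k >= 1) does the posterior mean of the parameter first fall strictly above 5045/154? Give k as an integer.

obs 1: x=-5 → posterior Inverse-Gamma(21/10, 139/4)
obs 2: x=0 → posterior Inverse-Gamma(13/5, 157/4)
obs 3: x=-5 → posterior Inverse-Gamma(31/10, 285/4)
obs 4: x=1 → posterior Inverse-Gamma(18/5, 293/4)

k = 3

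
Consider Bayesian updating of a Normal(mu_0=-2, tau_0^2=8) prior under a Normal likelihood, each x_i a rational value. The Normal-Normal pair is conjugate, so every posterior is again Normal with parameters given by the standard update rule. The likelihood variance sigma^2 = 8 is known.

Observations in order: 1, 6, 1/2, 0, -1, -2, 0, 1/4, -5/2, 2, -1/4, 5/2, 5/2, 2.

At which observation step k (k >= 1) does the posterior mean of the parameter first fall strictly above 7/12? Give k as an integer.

obs 1: x=1 → posterior Normal(-1/2, 4)
obs 2: x=6 → posterior Normal(5/3, 8/3)
obs 3: x=1/2 → posterior Normal(11/8, 2)
obs 4: x=0 → posterior Normal(11/10, 8/5)
obs 5: x=-1 → posterior Normal(3/4, 4/3)
obs 6: x=-2 → posterior Normal(5/14, 8/7)
obs 7: x=0 → posterior Normal(5/16, 1)
obs 8: x=1/4 → posterior Normal(11/36, 8/9)
obs 9: x=-5/2 → posterior Normal(1/40, 4/5)
obs 10: x=2 → posterior Normal(9/44, 8/11)
obs 11: x=-1/4 → posterior Normal(1/6, 2/3)
obs 12: x=5/2 → posterior Normal(9/26, 8/13)
obs 13: x=5/2 → posterior Normal(1/2, 4/7)
obs 14: x=2 → posterior Normal(3/5, 8/15)

k = 2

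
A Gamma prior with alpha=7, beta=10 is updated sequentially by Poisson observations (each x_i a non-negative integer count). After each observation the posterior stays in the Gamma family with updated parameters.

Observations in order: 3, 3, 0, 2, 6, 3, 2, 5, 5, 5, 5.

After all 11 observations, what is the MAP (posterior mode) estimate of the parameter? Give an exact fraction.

obs 1: x=3 → posterior Gamma(10, 11)
obs 2: x=3 → posterior Gamma(13, 12)
obs 3: x=0 → posterior Gamma(13, 13)
obs 4: x=2 → posterior Gamma(15, 14)
obs 5: x=6 → posterior Gamma(21, 15)
obs 6: x=3 → posterior Gamma(24, 16)
obs 7: x=2 → posterior Gamma(26, 17)
obs 8: x=5 → posterior Gamma(31, 18)
obs 9: x=5 → posterior Gamma(36, 19)
obs 10: x=5 → posterior Gamma(41, 20)
obs 11: x=5 → posterior Gamma(46, 21)

15/7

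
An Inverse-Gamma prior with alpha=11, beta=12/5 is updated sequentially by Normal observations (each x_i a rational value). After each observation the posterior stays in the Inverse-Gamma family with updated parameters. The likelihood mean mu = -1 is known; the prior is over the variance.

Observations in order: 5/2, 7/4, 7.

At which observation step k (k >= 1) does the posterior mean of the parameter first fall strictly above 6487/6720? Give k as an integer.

obs 1: x=5/2 → posterior Inverse-Gamma(23/2, 341/40)
obs 2: x=7/4 → posterior Inverse-Gamma(12, 1969/160)
obs 3: x=7 → posterior Inverse-Gamma(25/2, 7089/160)

k = 2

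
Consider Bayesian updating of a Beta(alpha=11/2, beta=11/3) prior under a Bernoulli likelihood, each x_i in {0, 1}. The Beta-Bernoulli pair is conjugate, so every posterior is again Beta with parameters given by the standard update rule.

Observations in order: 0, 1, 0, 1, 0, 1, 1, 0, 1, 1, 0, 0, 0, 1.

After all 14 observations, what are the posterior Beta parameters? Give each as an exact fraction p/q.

obs 1: x=0 → posterior Beta(11/2, 14/3)
obs 2: x=1 → posterior Beta(13/2, 14/3)
obs 3: x=0 → posterior Beta(13/2, 17/3)
obs 4: x=1 → posterior Beta(15/2, 17/3)
obs 5: x=0 → posterior Beta(15/2, 20/3)
obs 6: x=1 → posterior Beta(17/2, 20/3)
obs 7: x=1 → posterior Beta(19/2, 20/3)
obs 8: x=0 → posterior Beta(19/2, 23/3)
obs 9: x=1 → posterior Beta(21/2, 23/3)
obs 10: x=1 → posterior Beta(23/2, 23/3)
obs 11: x=0 → posterior Beta(23/2, 26/3)
obs 12: x=0 → posterior Beta(23/2, 29/3)
obs 13: x=0 → posterior Beta(23/2, 32/3)
obs 14: x=1 → posterior Beta(25/2, 32/3)

alpha=25/2, beta=32/3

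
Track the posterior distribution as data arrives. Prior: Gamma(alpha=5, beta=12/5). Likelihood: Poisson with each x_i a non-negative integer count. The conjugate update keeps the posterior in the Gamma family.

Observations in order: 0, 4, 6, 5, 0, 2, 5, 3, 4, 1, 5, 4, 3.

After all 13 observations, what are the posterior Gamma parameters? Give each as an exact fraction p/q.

alpha=47, beta=77/5

obs 1: x=0 → posterior Gamma(5, 17/5)
obs 2: x=4 → posterior Gamma(9, 22/5)
obs 3: x=6 → posterior Gamma(15, 27/5)
obs 4: x=5 → posterior Gamma(20, 32/5)
obs 5: x=0 → posterior Gamma(20, 37/5)
obs 6: x=2 → posterior Gamma(22, 42/5)
obs 7: x=5 → posterior Gamma(27, 47/5)
obs 8: x=3 → posterior Gamma(30, 52/5)
obs 9: x=4 → posterior Gamma(34, 57/5)
obs 10: x=1 → posterior Gamma(35, 62/5)
obs 11: x=5 → posterior Gamma(40, 67/5)
obs 12: x=4 → posterior Gamma(44, 72/5)
obs 13: x=3 → posterior Gamma(47, 77/5)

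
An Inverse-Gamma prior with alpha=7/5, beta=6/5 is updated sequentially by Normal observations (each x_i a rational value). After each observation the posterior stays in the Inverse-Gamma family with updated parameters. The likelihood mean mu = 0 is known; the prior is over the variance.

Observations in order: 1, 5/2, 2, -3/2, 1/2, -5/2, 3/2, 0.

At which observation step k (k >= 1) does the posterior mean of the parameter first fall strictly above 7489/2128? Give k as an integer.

k = 3

obs 1: x=1 → posterior Inverse-Gamma(19/10, 17/10)
obs 2: x=5/2 → posterior Inverse-Gamma(12/5, 193/40)
obs 3: x=2 → posterior Inverse-Gamma(29/10, 273/40)
obs 4: x=-3/2 → posterior Inverse-Gamma(17/5, 159/20)
obs 5: x=1/2 → posterior Inverse-Gamma(39/10, 323/40)
obs 6: x=-5/2 → posterior Inverse-Gamma(22/5, 56/5)
obs 7: x=3/2 → posterior Inverse-Gamma(49/10, 493/40)
obs 8: x=0 → posterior Inverse-Gamma(27/5, 493/40)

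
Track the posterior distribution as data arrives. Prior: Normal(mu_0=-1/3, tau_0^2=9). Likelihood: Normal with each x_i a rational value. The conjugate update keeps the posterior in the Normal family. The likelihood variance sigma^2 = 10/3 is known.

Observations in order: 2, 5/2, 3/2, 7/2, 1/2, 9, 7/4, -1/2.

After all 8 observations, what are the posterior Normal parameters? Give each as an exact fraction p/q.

mu_0=6521/2712, tau_0^2=45/113

obs 1: x=2 → posterior Normal(152/111, 90/37)
obs 2: x=5/2 → posterior Normal(709/384, 45/32)
obs 3: x=3/2 → posterior Normal(68/39, 90/91)
obs 4: x=7/2 → posterior Normal(1519/708, 45/59)
obs 5: x=1/2 → posterior Normal(160/87, 18/29)
obs 6: x=9 → posterior Normal(1529/516, 45/86)
obs 7: x=7/4 → posterior Normal(6683/2388, 90/199)
obs 8: x=-1/2 → posterior Normal(6521/2712, 45/113)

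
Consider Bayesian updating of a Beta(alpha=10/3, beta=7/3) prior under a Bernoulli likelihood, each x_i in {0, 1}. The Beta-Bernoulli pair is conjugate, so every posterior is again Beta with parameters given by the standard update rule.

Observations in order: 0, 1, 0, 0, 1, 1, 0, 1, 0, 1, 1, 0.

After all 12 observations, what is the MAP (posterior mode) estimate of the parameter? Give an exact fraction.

obs 1: x=0 → posterior Beta(10/3, 10/3)
obs 2: x=1 → posterior Beta(13/3, 10/3)
obs 3: x=0 → posterior Beta(13/3, 13/3)
obs 4: x=0 → posterior Beta(13/3, 16/3)
obs 5: x=1 → posterior Beta(16/3, 16/3)
obs 6: x=1 → posterior Beta(19/3, 16/3)
obs 7: x=0 → posterior Beta(19/3, 19/3)
obs 8: x=1 → posterior Beta(22/3, 19/3)
obs 9: x=0 → posterior Beta(22/3, 22/3)
obs 10: x=1 → posterior Beta(25/3, 22/3)
obs 11: x=1 → posterior Beta(28/3, 22/3)
obs 12: x=0 → posterior Beta(28/3, 25/3)

25/47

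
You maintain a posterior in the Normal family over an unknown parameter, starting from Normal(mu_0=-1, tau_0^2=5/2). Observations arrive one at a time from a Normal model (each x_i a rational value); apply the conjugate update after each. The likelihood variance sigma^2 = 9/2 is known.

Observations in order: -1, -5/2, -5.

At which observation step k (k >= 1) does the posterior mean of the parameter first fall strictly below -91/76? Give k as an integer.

obs 1: x=-1 → posterior Normal(-1, 45/28)
obs 2: x=-5/2 → posterior Normal(-53/38, 45/38)
obs 3: x=-5 → posterior Normal(-103/48, 15/16)

k = 2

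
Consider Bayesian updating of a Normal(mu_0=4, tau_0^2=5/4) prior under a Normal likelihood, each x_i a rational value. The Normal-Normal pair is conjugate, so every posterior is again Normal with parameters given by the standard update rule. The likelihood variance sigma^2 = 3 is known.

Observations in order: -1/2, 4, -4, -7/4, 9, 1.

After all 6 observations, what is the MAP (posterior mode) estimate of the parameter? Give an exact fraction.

347/168

obs 1: x=-1/2 → posterior Normal(91/34, 15/17)
obs 2: x=4 → posterior Normal(131/44, 15/22)
obs 3: x=-4 → posterior Normal(91/54, 5/9)
obs 4: x=-7/4 → posterior Normal(147/128, 15/32)
obs 5: x=9 → posterior Normal(327/148, 15/37)
obs 6: x=1 → posterior Normal(347/168, 5/14)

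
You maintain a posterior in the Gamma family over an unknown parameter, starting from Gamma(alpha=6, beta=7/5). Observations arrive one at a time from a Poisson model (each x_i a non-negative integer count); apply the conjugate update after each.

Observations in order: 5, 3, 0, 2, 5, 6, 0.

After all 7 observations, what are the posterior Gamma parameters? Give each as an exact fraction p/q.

alpha=27, beta=42/5

obs 1: x=5 → posterior Gamma(11, 12/5)
obs 2: x=3 → posterior Gamma(14, 17/5)
obs 3: x=0 → posterior Gamma(14, 22/5)
obs 4: x=2 → posterior Gamma(16, 27/5)
obs 5: x=5 → posterior Gamma(21, 32/5)
obs 6: x=6 → posterior Gamma(27, 37/5)
obs 7: x=0 → posterior Gamma(27, 42/5)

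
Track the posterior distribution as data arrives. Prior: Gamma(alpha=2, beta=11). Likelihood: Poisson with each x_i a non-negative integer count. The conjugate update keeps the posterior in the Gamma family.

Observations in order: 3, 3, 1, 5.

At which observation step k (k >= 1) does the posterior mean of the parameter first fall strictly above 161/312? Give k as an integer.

obs 1: x=3 → posterior Gamma(5, 12)
obs 2: x=3 → posterior Gamma(8, 13)
obs 3: x=1 → posterior Gamma(9, 14)
obs 4: x=5 → posterior Gamma(14, 15)

k = 2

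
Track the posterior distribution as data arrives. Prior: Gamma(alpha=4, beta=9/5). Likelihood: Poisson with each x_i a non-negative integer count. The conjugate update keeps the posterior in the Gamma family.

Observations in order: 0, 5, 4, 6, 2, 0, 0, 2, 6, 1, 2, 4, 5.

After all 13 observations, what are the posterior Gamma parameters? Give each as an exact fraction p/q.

obs 1: x=0 → posterior Gamma(4, 14/5)
obs 2: x=5 → posterior Gamma(9, 19/5)
obs 3: x=4 → posterior Gamma(13, 24/5)
obs 4: x=6 → posterior Gamma(19, 29/5)
obs 5: x=2 → posterior Gamma(21, 34/5)
obs 6: x=0 → posterior Gamma(21, 39/5)
obs 7: x=0 → posterior Gamma(21, 44/5)
obs 8: x=2 → posterior Gamma(23, 49/5)
obs 9: x=6 → posterior Gamma(29, 54/5)
obs 10: x=1 → posterior Gamma(30, 59/5)
obs 11: x=2 → posterior Gamma(32, 64/5)
obs 12: x=4 → posterior Gamma(36, 69/5)
obs 13: x=5 → posterior Gamma(41, 74/5)

alpha=41, beta=74/5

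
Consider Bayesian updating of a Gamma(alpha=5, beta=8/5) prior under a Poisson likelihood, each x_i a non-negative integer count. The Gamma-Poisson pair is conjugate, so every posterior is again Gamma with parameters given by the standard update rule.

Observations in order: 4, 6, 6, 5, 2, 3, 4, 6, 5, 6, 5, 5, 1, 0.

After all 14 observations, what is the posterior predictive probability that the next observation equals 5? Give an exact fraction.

obs 1: x=4 → posterior Gamma(9, 13/5)
obs 2: x=6 → posterior Gamma(15, 18/5)
obs 3: x=6 → posterior Gamma(21, 23/5)
obs 4: x=5 → posterior Gamma(26, 28/5)
obs 5: x=2 → posterior Gamma(28, 33/5)
obs 6: x=3 → posterior Gamma(31, 38/5)
obs 7: x=4 → posterior Gamma(35, 43/5)
obs 8: x=6 → posterior Gamma(41, 48/5)
obs 9: x=5 → posterior Gamma(46, 53/5)
obs 10: x=6 → posterior Gamma(52, 58/5)
obs 11: x=5 → posterior Gamma(57, 63/5)
obs 12: x=5 → posterior Gamma(62, 68/5)
obs 13: x=1 → posterior Gamma(63, 73/5)
obs 14: x=0 → posterior Gamma(63, 78/5)

4804866918924713357912413599737163907721687433886781345029705785314073417425163881048596323946049564180793743812457076149452800000/31427532311569560514674908204312231472508939125510104432071263041318349901218154350660285643649814171130420744823990374228093677841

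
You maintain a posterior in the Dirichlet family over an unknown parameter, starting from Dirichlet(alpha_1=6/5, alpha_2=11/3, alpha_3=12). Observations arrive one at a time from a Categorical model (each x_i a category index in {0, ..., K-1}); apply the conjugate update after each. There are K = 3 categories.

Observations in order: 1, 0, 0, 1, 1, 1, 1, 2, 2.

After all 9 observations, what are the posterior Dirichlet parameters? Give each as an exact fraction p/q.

obs 1: x=1 → posterior Dirichlet(6/5, 14/3, 12)
obs 2: x=0 → posterior Dirichlet(11/5, 14/3, 12)
obs 3: x=0 → posterior Dirichlet(16/5, 14/3, 12)
obs 4: x=1 → posterior Dirichlet(16/5, 17/3, 12)
obs 5: x=1 → posterior Dirichlet(16/5, 20/3, 12)
obs 6: x=1 → posterior Dirichlet(16/5, 23/3, 12)
obs 7: x=1 → posterior Dirichlet(16/5, 26/3, 12)
obs 8: x=2 → posterior Dirichlet(16/5, 26/3, 13)
obs 9: x=2 → posterior Dirichlet(16/5, 26/3, 14)

alpha_1=16/5, alpha_2=26/3, alpha_3=14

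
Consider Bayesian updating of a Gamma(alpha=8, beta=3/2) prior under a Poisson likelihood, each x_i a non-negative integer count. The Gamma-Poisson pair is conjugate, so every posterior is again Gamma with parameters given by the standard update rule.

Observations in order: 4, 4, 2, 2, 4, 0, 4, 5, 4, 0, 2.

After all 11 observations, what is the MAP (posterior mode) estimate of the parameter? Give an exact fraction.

obs 1: x=4 → posterior Gamma(12, 5/2)
obs 2: x=4 → posterior Gamma(16, 7/2)
obs 3: x=2 → posterior Gamma(18, 9/2)
obs 4: x=2 → posterior Gamma(20, 11/2)
obs 5: x=4 → posterior Gamma(24, 13/2)
obs 6: x=0 → posterior Gamma(24, 15/2)
obs 7: x=4 → posterior Gamma(28, 17/2)
obs 8: x=5 → posterior Gamma(33, 19/2)
obs 9: x=4 → posterior Gamma(37, 21/2)
obs 10: x=0 → posterior Gamma(37, 23/2)
obs 11: x=2 → posterior Gamma(39, 25/2)

76/25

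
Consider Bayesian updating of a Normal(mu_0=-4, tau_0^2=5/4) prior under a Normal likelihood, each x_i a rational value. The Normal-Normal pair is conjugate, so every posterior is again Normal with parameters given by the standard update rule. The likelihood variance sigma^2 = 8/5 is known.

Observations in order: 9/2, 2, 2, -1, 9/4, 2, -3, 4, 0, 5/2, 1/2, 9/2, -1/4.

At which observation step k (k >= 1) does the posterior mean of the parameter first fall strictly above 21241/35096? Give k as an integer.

obs 1: x=9/2 → posterior Normal(-31/114, 40/57)
obs 2: x=2 → posterior Normal(69/164, 20/41)
obs 3: x=2 → posterior Normal(169/214, 40/107)
obs 4: x=-1 → posterior Normal(119/264, 10/33)
obs 5: x=9/4 → posterior Normal(463/628, 40/157)
obs 6: x=2 → posterior Normal(51/56, 20/91)
obs 7: x=-3 → posterior Normal(121/276, 40/207)
obs 8: x=4 → posterior Normal(763/928, 5/29)
obs 9: x=0 → posterior Normal(763/1028, 40/257)
obs 10: x=5/2 → posterior Normal(1013/1128, 20/141)
obs 11: x=1/2 → posterior Normal(1063/1228, 40/307)
obs 12: x=9/2 → posterior Normal(1513/1328, 10/83)
obs 13: x=-1/4 → posterior Normal(124/119, 40/357)

k = 3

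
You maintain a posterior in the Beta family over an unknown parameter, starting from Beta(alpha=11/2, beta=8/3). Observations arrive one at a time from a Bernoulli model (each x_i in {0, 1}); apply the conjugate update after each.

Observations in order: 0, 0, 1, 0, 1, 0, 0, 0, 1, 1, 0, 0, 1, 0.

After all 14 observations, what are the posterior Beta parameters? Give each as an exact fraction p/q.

obs 1: x=0 → posterior Beta(11/2, 11/3)
obs 2: x=0 → posterior Beta(11/2, 14/3)
obs 3: x=1 → posterior Beta(13/2, 14/3)
obs 4: x=0 → posterior Beta(13/2, 17/3)
obs 5: x=1 → posterior Beta(15/2, 17/3)
obs 6: x=0 → posterior Beta(15/2, 20/3)
obs 7: x=0 → posterior Beta(15/2, 23/3)
obs 8: x=0 → posterior Beta(15/2, 26/3)
obs 9: x=1 → posterior Beta(17/2, 26/3)
obs 10: x=1 → posterior Beta(19/2, 26/3)
obs 11: x=0 → posterior Beta(19/2, 29/3)
obs 12: x=0 → posterior Beta(19/2, 32/3)
obs 13: x=1 → posterior Beta(21/2, 32/3)
obs 14: x=0 → posterior Beta(21/2, 35/3)

alpha=21/2, beta=35/3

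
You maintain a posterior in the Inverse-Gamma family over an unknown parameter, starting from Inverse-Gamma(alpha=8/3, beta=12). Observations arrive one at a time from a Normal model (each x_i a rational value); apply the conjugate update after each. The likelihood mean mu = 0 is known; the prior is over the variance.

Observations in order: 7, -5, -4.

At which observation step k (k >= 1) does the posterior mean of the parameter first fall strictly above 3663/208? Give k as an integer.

k = 2

obs 1: x=7 → posterior Inverse-Gamma(19/6, 73/2)
obs 2: x=-5 → posterior Inverse-Gamma(11/3, 49)
obs 3: x=-4 → posterior Inverse-Gamma(25/6, 57)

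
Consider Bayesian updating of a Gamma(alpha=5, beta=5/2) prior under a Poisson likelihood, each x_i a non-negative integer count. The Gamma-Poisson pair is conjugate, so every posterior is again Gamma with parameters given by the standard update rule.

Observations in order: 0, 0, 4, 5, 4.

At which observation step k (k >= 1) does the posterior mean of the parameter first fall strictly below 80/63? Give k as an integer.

obs 1: x=0 → posterior Gamma(5, 7/2)
obs 2: x=0 → posterior Gamma(5, 9/2)
obs 3: x=4 → posterior Gamma(9, 11/2)
obs 4: x=5 → posterior Gamma(14, 13/2)
obs 5: x=4 → posterior Gamma(18, 15/2)

k = 2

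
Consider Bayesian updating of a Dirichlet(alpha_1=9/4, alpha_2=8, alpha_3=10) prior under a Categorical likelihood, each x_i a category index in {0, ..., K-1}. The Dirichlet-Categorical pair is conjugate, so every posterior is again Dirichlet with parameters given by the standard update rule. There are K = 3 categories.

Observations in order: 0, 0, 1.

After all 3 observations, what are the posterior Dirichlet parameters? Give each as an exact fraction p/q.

alpha_1=17/4, alpha_2=9, alpha_3=10

obs 1: x=0 → posterior Dirichlet(13/4, 8, 10)
obs 2: x=0 → posterior Dirichlet(17/4, 8, 10)
obs 3: x=1 → posterior Dirichlet(17/4, 9, 10)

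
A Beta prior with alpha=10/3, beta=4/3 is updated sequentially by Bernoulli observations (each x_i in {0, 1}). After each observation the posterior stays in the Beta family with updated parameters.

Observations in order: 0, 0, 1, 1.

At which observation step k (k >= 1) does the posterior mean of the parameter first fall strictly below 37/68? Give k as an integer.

obs 1: x=0 → posterior Beta(10/3, 7/3)
obs 2: x=0 → posterior Beta(10/3, 10/3)
obs 3: x=1 → posterior Beta(13/3, 10/3)
obs 4: x=1 → posterior Beta(16/3, 10/3)

k = 2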